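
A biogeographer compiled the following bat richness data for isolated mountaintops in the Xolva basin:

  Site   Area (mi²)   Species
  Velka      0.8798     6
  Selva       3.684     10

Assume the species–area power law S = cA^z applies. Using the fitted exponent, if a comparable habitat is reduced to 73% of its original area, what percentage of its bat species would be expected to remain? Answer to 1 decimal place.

z = ln(10/6) / ln(3.684/0.8798) = 0.5108 / 1.4321 = 0.3567
S_new/S_old = (A_new/A_old)^z = 0.73^0.3567 = exp(0.3567 × -0.3147) = 0.8938

89.4%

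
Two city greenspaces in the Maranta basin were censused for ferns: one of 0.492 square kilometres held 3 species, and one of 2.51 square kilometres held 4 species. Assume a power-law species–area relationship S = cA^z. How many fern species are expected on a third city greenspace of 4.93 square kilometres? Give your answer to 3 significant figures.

z = ln(4/3) / ln(2.51/0.492) = 0.2877 / 1.6296 = 0.1765
c = 3 / 0.492^0.1765 = 3 / 0.8823 = 3.4
S₃ = 3.4 × 4.93^0.1765 = 3.4 × 1.325 ≈ 4.506

4.51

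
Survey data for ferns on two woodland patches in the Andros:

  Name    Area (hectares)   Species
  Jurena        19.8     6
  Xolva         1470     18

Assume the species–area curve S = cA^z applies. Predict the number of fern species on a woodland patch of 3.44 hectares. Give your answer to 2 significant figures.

z = ln(18/6) / ln(1470/19.8) = 1.0986 / 4.3073 = 0.2551
c = 6 / 19.8^0.2551 = 6 / 2.142 = 2.802
S₃ = 2.802 × 3.44^0.2551 = 2.802 × 1.37 ≈ 3.84

3.8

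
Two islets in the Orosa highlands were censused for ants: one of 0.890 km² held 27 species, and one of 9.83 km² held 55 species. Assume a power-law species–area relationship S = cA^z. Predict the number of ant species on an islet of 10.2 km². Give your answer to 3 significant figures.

55.6

z = ln(55/27) / ln(9.83/0.89) = 0.7115 / 2.4020 = 0.2962
c = 27 / 0.89^0.2962 = 27 / 0.9661 = 27.95
S₃ = 27.95 × 10.2^0.2962 = 27.95 × 1.99 ≈ 55.61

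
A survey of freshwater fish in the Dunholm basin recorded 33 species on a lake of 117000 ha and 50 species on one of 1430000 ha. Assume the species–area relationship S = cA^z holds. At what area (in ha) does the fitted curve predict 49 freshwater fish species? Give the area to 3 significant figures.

1270000 ha

z = ln(50/33) / ln(1430000/117000) = 0.4155 / 2.5033 = 0.1660
c = 33 / 117000^0.1660 = 33 / 6.939 = 4.756
A = (49/4.756)^(1/0.1660) ⇒ ln A = ln(10.3)/0.1660 = 14.0515
A = e^14.0515 ≈ 1266129 ha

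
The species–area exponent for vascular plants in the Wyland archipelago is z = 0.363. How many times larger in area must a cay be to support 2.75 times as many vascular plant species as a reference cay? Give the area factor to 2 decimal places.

(A₂/A₁)^0.363 = 2.75, so A₂/A₁ = 2.75^(1/0.363) = 2.75^2.755
ln(A₂/A₁) = ln 2.75 / 0.363 = 1.0116 / 0.363 = 2.7868
A₂/A₁ = e^2.7868 ≈ 16.23

16.23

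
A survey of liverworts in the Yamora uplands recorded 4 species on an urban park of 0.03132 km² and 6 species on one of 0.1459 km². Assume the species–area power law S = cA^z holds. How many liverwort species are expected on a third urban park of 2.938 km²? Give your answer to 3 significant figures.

13.2

z = ln(6/4) / ln(0.1459/0.03132) = 0.4055 / 1.5387 = 0.2635
c = 4 / 0.03132^0.2635 = 4 / 0.4014 = 9.964
S₃ = 9.964 × 2.938^0.2635 = 9.964 × 1.328 ≈ 13.24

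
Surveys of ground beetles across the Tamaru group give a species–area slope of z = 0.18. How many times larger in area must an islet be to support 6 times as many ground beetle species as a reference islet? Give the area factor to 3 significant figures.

(A₂/A₁)^0.18 = 6, so A₂/A₁ = 6^(1/0.18) = 6^5.556
ln(A₂/A₁) = ln 6 / 0.18 = 1.7918 / 0.18 = 9.9542
A₂/A₁ = e^9.9542 ≈ 21041

21000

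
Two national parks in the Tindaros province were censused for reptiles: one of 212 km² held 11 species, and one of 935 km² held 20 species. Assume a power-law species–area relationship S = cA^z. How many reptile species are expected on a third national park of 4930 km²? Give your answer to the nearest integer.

39

z = ln(20/11) / ln(935/212) = 0.5978 / 1.4840 = 0.4029
c = 11 / 212^0.4029 = 11 / 8.654 = 1.271
S₃ = 1.271 × 4930^0.4029 = 1.271 × 30.74 ≈ 39.08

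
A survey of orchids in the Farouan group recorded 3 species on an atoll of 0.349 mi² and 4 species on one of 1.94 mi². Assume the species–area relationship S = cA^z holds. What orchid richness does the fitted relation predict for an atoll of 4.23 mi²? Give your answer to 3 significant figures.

z = ln(4/3) / ln(1.94/0.349) = 0.2877 / 1.7154 = 0.1677
c = 3 / 0.349^0.1677 = 3 / 0.8382 = 3.579
S₃ = 3.579 × 4.23^0.1677 = 3.579 × 1.274 ≈ 4.559

4.56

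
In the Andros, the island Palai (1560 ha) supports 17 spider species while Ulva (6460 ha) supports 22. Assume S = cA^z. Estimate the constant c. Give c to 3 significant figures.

4.48

z = ln(S₂/S₁) / ln(A₂/A₁) = ln(22/17) / ln(6460/1560) = 0.2578 / 1.4209 = 0.1814
c = S₁ / A₁^z = 17 / 1560^0.1814 = 17 / 3.797 = 4.478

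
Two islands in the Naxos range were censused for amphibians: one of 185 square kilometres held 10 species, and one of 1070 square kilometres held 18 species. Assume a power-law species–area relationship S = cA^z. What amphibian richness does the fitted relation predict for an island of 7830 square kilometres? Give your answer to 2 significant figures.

35

z = ln(18/10) / ln(1070/185) = 0.5878 / 1.7551 = 0.3349
c = 10 / 185^0.3349 = 10 / 5.745 = 1.741
S₃ = 1.741 × 7830^0.3349 = 1.741 × 20.14 ≈ 35.06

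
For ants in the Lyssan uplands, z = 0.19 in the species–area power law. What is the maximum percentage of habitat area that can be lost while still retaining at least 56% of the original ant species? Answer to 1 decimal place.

Need (A_new/A_old)^0.19 = 0.56, so A_new/A_old = 0.56^(1/0.19) = 0.56^5.263
ln(A_new/A_old) = ln 0.56 / 0.19 = -0.5798 / 0.19 = -3.0517
A_new/A_old = e^-3.0517 ≈ 0.04728
Fraction that can be lost = 1 − 0.04728 = 0.9527

95.3%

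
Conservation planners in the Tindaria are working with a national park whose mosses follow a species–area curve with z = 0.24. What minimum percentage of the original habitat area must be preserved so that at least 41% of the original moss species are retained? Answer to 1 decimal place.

2.4%

Need (A_new/A_old)^0.24 = 0.41, so A_new/A_old = 0.41^(1/0.24) = 0.41^4.167
ln(A_new/A_old) = ln 0.41 / 0.24 = -0.8916 / 0.24 = -3.7150
A_new/A_old = e^-3.7150 ≈ 0.02436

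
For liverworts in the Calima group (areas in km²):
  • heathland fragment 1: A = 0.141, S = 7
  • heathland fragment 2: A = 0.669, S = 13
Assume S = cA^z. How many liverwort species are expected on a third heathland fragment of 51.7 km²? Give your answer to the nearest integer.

z = ln(13/7) / ln(0.669/0.141) = 0.6190 / 1.5570 = 0.3976
c = 7 / 0.141^0.3976 = 7 / 0.4589 = 15.25
S₃ = 15.25 × 51.7^0.3976 = 15.25 × 4.8 ≈ 73.21

73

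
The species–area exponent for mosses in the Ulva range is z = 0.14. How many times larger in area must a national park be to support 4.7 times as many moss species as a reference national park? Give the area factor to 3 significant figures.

(A₂/A₁)^0.14 = 4.7, so A₂/A₁ = 4.7^(1/0.14) = 4.7^7.143
ln(A₂/A₁) = ln 4.7 / 0.14 = 1.5476 / 0.14 = 11.0540
A₂/A₁ = e^11.0540 ≈ 63197

63200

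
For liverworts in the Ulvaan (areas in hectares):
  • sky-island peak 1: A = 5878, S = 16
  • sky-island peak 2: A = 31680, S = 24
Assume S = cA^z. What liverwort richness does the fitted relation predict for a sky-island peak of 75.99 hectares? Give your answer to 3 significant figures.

z = ln(24/16) / ln(31680/5878) = 0.4055 / 1.6845 = 0.2407
c = 16 / 5878^0.2407 = 16 / 8.078 = 1.981
S₃ = 1.981 × 75.99^0.2407 = 1.981 × 2.836 ≈ 5.618

5.62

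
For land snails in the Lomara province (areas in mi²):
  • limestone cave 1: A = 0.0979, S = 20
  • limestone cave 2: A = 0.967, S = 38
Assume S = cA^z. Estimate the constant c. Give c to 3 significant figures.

z = ln(S₂/S₁) / ln(A₂/A₁) = ln(38/20) / ln(0.967/0.0979) = 0.6419 / 2.2903 = 0.2803
c = S₁ / A₁^z = 20 / 0.0979^0.2803 = 20 / 0.5214 = 38.36

38.4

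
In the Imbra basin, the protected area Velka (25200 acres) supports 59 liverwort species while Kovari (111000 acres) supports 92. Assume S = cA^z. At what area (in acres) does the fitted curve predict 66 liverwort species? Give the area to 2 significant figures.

37000 acres

z = ln(92/59) / ln(111000/25200) = 0.4443 / 1.4827 = 0.2996
c = 59 / 25200^0.2996 = 59 / 20.83 = 2.832
A = (66/2.832)^(1/0.2996) ⇒ ln A = ln(23.31)/0.2996 = 10.5088
A = e^10.5088 ≈ 36636 acres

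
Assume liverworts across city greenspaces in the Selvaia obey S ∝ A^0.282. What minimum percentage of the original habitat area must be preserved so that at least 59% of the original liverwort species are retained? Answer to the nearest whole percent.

15%

Need (A_new/A_old)^0.282 = 0.59, so A_new/A_old = 0.59^(1/0.282) = 0.59^3.546
ln(A_new/A_old) = ln 0.59 / 0.282 = -0.5276 / 0.282 = -1.8710
A_new/A_old = e^-1.8710 ≈ 0.154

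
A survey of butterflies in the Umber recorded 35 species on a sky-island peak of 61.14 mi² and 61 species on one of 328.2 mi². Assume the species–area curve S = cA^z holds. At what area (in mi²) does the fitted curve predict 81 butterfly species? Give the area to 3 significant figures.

774 mi²

z = ln(61/35) / ln(328.2/61.14) = 0.5555 / 1.6805 = 0.3306
c = 35 / 61.14^0.3306 = 35 / 3.895 = 8.986
A = (81/8.986)^(1/0.3306) ⇒ ln A = ln(9.014)/0.3306 = 6.6514
A = e^6.6514 ≈ 773.9 mi²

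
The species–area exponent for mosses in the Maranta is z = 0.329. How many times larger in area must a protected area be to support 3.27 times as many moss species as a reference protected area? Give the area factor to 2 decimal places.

(A₂/A₁)^0.329 = 3.27, so A₂/A₁ = 3.27^(1/0.329) = 3.27^3.04
ln(A₂/A₁) = ln 3.27 / 0.329 = 1.1848 / 0.329 = 3.6012
A₂/A₁ = e^3.6012 ≈ 36.64

36.64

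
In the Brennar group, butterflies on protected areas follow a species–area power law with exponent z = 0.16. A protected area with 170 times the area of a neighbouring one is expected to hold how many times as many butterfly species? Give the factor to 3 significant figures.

S₂/S₁ = (A₂/A₁)^z = 170^0.16
ln(S₂/S₁) = 0.16 × ln 170 = 0.16 × 5.1358 = 0.8217
S₂/S₁ = e^0.8217 ≈ 2.274

2.27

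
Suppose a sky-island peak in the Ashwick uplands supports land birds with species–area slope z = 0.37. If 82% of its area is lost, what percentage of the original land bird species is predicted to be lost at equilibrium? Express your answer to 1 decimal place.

47.0%

S_new/S_old = (A_new/A_old)^z = 0.18^0.37
= exp(0.37 × ln 0.18) = exp(0.37 × -1.7148) = exp(-0.6345) ≈ 0.5302
Fraction lost = 1 − 0.5302 = 0.4698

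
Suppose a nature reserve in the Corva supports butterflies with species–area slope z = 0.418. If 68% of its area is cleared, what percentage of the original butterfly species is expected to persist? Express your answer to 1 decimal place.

62.1%

S_new/S_old = (A_new/A_old)^z = 0.32^0.418
= exp(0.418 × ln 0.32) = exp(0.418 × -1.1394) = exp(-0.4763) ≈ 0.6211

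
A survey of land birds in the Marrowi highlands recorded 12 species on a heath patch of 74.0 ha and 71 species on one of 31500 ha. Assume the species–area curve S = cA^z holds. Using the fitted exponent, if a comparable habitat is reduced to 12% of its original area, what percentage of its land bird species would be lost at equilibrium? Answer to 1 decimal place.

z = ln(71/12) / ln(31500/74) = 1.7778 / 6.0537 = 0.2937
S_new/S_old = (A_new/A_old)^z = 0.12^0.2937 = exp(0.2937 × -2.1203) = 0.5365
Fraction lost = 1 − 0.5365 = 0.4635

46.3%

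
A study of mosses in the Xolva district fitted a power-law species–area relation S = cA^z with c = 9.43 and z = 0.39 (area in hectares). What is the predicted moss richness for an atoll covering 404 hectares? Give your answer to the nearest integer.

98 species

S = 9.43 × 404^0.39
ln S = ln 9.43 + 0.39 × ln 404 = 2.2439 + 0.39 × 6.0014 = 4.5844
S = e^4.5844 ≈ 97.95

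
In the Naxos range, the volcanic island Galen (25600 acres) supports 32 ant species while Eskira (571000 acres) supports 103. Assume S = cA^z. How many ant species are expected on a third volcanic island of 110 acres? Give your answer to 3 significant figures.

4.11

z = ln(103/32) / ln(571000/25600) = 1.1690 / 3.1048 = 0.3765
c = 32 / 25600^0.3765 = 32 / 45.68 = 0.7005
S₃ = 0.7005 × 110^0.3765 = 0.7005 × 5.87 ≈ 4.112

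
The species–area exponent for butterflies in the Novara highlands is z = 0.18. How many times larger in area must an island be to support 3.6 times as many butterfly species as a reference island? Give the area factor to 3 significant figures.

1230

(A₂/A₁)^0.18 = 3.6, so A₂/A₁ = 3.6^(1/0.18) = 3.6^5.556
ln(A₂/A₁) = ln 3.6 / 0.18 = 1.2809 / 0.18 = 7.1163
A₂/A₁ = e^7.1163 ≈ 1232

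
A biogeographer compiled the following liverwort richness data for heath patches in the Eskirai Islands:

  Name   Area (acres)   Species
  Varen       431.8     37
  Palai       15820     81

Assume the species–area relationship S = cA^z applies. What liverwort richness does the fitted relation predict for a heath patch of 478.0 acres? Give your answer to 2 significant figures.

z = ln(81/37) / ln(15820/431.8) = 0.7835 / 3.6011 = 0.2176
c = 37 / 431.8^0.2176 = 37 / 3.744 = 9.881
S₃ = 9.881 × 478^0.2176 = 9.881 × 3.828 ≈ 37.83

38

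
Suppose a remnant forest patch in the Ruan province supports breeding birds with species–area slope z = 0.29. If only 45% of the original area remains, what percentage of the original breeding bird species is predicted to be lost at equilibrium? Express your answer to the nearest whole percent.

S_new/S_old = (A_new/A_old)^z = 0.45^0.29
= exp(0.29 × ln 0.45) = exp(0.29 × -0.7985) = exp(-0.2316) ≈ 0.7933
Fraction lost = 1 − 0.7933 = 0.2067

21%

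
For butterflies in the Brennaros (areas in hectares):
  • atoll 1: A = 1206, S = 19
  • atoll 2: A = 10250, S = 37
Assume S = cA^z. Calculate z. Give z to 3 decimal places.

Taking logs: ln S = ln c + z ln A, so z = (ln S₂ − ln S₁)/(ln A₂ − ln A₁).
z = ln(37/19) / ln(10250/1206) = ln(1.947) / ln(8.499) = 0.6665 / 2.1400 = 0.3114

0.311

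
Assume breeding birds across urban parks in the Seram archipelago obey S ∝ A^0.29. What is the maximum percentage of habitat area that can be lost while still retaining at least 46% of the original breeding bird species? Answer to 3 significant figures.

Need (A_new/A_old)^0.29 = 0.46, so A_new/A_old = 0.46^(1/0.29) = 0.46^3.448
ln(A_new/A_old) = ln 0.46 / 0.29 = -0.7765 / 0.29 = -2.6777
A_new/A_old = e^-2.6777 ≈ 0.06872
Fraction that can be lost = 1 − 0.06872 = 0.9313

93.1%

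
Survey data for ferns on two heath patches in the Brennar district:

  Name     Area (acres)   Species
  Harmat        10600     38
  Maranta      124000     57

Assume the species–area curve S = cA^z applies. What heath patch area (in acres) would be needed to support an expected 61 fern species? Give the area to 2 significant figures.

z = ln(57/38) / ln(124000/10600) = 0.4055 / 2.4594 = 0.1649
c = 38 / 10600^0.1649 = 38 / 4.609 = 8.245
A = (61/8.245)^(1/0.1649) ⇒ ln A = ln(7.399)/0.1649 = 12.1394
A = e^12.1394 ≈ 187106 acres

190000 acres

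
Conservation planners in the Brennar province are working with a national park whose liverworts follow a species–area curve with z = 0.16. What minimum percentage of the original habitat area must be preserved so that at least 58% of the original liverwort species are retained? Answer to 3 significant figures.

3.32%

Need (A_new/A_old)^0.16 = 0.58, so A_new/A_old = 0.58^(1/0.16) = 0.58^6.25
ln(A_new/A_old) = ln 0.58 / 0.16 = -0.5447 / 0.16 = -3.4045
A_new/A_old = e^-3.4045 ≈ 0.03322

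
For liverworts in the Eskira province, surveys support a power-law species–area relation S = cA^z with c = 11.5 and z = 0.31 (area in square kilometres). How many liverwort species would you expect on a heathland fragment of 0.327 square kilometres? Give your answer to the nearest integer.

8 species

S = 11.5 × 0.327^0.31
ln S = ln 11.5 + 0.31 × ln 0.327 = 2.4423 + 0.31 × -1.1178 = 2.0958
S = e^2.0958 ≈ 8.132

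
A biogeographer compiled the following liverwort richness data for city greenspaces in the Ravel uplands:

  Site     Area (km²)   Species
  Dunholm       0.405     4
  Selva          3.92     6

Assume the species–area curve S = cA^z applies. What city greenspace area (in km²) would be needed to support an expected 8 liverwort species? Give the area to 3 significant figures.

z = ln(6/4) / ln(3.92/0.405) = 0.4055 / 2.2700 = 0.1786
c = 4 / 0.405^0.1786 = 4 / 0.8509 = 4.701
A = (8/4.701)^(1/0.1786) ⇒ ln A = ln(1.702)/0.1786 = 2.9767
A = e^2.9767 ≈ 19.62 km²

19.6 km²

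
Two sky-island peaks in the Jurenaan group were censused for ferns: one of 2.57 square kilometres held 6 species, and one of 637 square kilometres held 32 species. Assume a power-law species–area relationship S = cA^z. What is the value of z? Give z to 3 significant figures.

Taking logs: ln S = ln c + z ln A, so z = (ln S₂ − ln S₁)/(ln A₂ − ln A₁).
z = ln(32/6) / ln(637/2.57) = ln(5.333) / ln(247.9) = 1.6740 / 5.5129 = 0.3036

0.304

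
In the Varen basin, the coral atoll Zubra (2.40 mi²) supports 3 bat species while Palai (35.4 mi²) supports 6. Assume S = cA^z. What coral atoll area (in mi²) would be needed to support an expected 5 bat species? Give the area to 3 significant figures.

z = ln(6/3) / ln(35.4/2.4) = 0.6931 / 2.6912 = 0.2576
c = 3 / 2.4^0.2576 = 3 / 1.253 = 2.394
A = (5/2.394)^(1/0.2576) ⇒ ln A = ln(2.088)/0.2576 = 2.8588
A = e^2.8588 ≈ 17.44 mi²

17.4 mi²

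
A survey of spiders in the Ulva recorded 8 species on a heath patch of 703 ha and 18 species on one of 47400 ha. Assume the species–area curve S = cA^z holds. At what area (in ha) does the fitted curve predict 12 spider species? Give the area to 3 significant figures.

5770 ha

z = ln(18/8) / ln(47400/703) = 0.8109 / 4.2110 = 0.1926
c = 8 / 703^0.1926 = 8 / 3.534 = 2.264
A = (12/2.264)^(1/0.1926) ⇒ ln A = ln(5.301)/0.1926 = 8.6609
A = e^8.6609 ≈ 5773 ha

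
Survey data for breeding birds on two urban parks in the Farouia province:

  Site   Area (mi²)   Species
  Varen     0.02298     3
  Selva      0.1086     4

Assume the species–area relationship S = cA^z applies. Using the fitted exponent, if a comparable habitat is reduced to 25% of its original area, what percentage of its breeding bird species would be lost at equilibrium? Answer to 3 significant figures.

22.6%

z = ln(4/3) / ln(0.1086/0.02298) = 0.2877 / 1.5530 = 0.1852
S_new/S_old = (A_new/A_old)^z = 0.25^0.1852 = exp(0.1852 × -1.3863) = 0.7735
Fraction lost = 1 − 0.7735 = 0.2265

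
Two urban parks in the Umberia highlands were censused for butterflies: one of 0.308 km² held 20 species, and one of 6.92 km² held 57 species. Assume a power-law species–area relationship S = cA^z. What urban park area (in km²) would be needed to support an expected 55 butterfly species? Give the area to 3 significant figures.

6.22 km²

z = ln(57/20) / ln(6.92/0.308) = 1.0473 / 3.1121 = 0.3365
c = 20 / 0.308^0.3365 = 20 / 0.6728 = 29.73
A = (55/29.73)^(1/0.3365) ⇒ ln A = ln(1.85)/0.3365 = 1.8283
A = e^1.8283 ≈ 6.223 km²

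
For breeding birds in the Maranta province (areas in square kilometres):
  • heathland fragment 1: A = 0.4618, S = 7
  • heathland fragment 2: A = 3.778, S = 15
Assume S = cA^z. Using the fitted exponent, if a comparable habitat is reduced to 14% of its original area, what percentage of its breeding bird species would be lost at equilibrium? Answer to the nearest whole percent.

z = ln(15/7) / ln(3.778/0.4618) = 0.7621 / 2.1018 = 0.3626
S_new/S_old = (A_new/A_old)^z = 0.14^0.3626 = exp(0.3626 × -1.9661) = 0.4902
Fraction lost = 1 − 0.4902 = 0.5098

51%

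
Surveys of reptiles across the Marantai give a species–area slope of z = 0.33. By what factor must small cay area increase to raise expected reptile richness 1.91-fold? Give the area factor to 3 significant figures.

7.11

(A₂/A₁)^0.33 = 1.91, so A₂/A₁ = 1.91^(1/0.33) = 1.91^3.03
ln(A₂/A₁) = ln 1.91 / 0.33 = 0.6471 / 0.33 = 1.9609
A₂/A₁ = e^1.9609 ≈ 7.106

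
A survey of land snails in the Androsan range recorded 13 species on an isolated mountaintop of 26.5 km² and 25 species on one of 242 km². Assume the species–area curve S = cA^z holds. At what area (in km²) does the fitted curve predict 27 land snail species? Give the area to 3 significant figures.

314 km²

z = ln(25/13) / ln(242/26.5) = 0.6539 / 2.2118 = 0.2957
c = 13 / 26.5^0.2957 = 13 / 2.635 = 4.933
A = (27/4.933)^(1/0.2957) ⇒ ln A = ln(5.473)/0.2957 = 5.7492
A = e^5.7492 ≈ 314 km²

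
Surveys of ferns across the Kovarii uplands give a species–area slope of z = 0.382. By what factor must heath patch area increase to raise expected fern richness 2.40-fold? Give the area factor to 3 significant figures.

(A₂/A₁)^0.382 = 2.4, so A₂/A₁ = 2.4^(1/0.382) = 2.4^2.618
ln(A₂/A₁) = ln 2.4 / 0.382 = 0.8755 / 0.382 = 2.2918
A₂/A₁ = e^2.2918 ≈ 9.893

9.89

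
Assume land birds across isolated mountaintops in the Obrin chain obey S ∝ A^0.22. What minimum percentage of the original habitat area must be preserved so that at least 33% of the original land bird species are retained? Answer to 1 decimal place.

Need (A_new/A_old)^0.22 = 0.33, so A_new/A_old = 0.33^(1/0.22) = 0.33^4.545
ln(A_new/A_old) = ln 0.33 / 0.22 = -1.1087 / 0.22 = -5.0394
A_new/A_old = e^-5.0394 ≈ 0.006478

0.6%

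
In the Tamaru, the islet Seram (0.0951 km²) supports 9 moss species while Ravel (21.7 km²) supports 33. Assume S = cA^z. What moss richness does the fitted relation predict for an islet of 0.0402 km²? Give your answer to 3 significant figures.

7.32

z = ln(33/9) / ln(21.7/0.0951) = 1.2993 / 5.4301 = 0.2393
c = 9 / 0.0951^0.2393 = 9 / 0.5695 = 15.8
S₃ = 15.8 × 0.0402^0.2393 = 15.8 × 0.4635 ≈ 7.324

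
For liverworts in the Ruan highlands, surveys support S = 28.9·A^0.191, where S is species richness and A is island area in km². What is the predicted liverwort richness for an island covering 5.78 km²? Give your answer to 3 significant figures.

40.4

S = 28.9 × 5.78^0.191 = 28.9 × 1.398 ≈ 40.4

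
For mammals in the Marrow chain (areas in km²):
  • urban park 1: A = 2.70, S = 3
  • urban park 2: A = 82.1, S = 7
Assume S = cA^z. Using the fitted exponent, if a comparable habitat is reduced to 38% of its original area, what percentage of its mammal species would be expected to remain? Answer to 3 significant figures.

z = ln(7/3) / ln(82.1/2.7) = 0.8473 / 3.4147 = 0.2481
S_new/S_old = (A_new/A_old)^z = 0.38^0.2481 = exp(0.2481 × -0.9676) = 0.7866

78.7%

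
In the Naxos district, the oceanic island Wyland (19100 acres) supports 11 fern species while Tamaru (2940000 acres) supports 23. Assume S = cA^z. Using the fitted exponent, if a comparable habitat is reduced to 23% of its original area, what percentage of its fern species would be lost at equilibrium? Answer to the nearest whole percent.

z = ln(23/11) / ln(2940000/19100) = 0.7376 / 5.0365 = 0.1465
S_new/S_old = (A_new/A_old)^z = 0.23^0.1465 = exp(0.1465 × -1.4697) = 0.8064
Fraction lost = 1 − 0.8064 = 0.1936

19%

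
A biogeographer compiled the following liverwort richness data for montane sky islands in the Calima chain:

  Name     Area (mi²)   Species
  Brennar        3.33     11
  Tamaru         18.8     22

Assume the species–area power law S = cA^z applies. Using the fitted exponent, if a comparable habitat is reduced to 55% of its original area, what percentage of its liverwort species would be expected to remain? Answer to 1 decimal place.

78.7%

z = ln(22/11) / ln(18.8/3.33) = 0.6931 / 1.7309 = 0.4005
S_new/S_old = (A_new/A_old)^z = 0.55^0.4005 = exp(0.4005 × -0.5978) = 0.7871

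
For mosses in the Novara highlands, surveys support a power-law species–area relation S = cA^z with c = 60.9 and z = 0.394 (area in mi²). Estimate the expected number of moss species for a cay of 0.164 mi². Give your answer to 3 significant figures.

29.9

S = 60.9 × 0.164^0.394
ln S = ln 60.9 + 0.394 × ln 0.164 = 4.1092 + 0.394 × -1.8079 = 3.3969
S = e^3.3969 ≈ 29.87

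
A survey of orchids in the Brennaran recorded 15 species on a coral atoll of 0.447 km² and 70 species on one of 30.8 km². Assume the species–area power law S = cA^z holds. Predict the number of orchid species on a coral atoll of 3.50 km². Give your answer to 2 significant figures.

32

z = ln(70/15) / ln(30.8/0.447) = 1.5404 / 4.2327 = 0.3639
c = 15 / 0.447^0.3639 = 15 / 0.746 = 20.11
S₃ = 20.11 × 3.5^0.3639 = 20.11 × 1.578 ≈ 31.72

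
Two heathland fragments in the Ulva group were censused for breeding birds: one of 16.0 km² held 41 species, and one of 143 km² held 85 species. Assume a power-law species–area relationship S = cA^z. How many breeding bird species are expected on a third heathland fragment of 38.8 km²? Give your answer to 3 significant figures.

z = ln(85/41) / ln(143/16) = 0.7291 / 2.1903 = 0.3329
c = 41 / 16^0.3329 = 41 / 2.517 = 16.29
S₃ = 16.29 × 38.8^0.3329 = 16.29 × 3.38 ≈ 55.06

55.1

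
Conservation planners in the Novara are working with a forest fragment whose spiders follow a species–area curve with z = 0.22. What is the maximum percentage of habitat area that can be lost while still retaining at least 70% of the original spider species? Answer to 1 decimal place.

80.2%

Need (A_new/A_old)^0.22 = 0.7, so A_new/A_old = 0.7^(1/0.22) = 0.7^4.545
ln(A_new/A_old) = ln 0.7 / 0.22 = -0.3567 / 0.22 = -1.6212
A_new/A_old = e^-1.6212 ≈ 0.1977
Fraction that can be lost = 1 − 0.1977 = 0.8023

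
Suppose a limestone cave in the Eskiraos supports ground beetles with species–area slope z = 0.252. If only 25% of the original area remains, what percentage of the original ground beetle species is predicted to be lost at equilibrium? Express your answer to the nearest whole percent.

29%

S_new/S_old = (A_new/A_old)^z = 0.25^0.252
= exp(0.252 × ln 0.25) = exp(0.252 × -1.3863) = exp(-0.3493) ≈ 0.7051
Fraction lost = 1 − 0.7051 = 0.2949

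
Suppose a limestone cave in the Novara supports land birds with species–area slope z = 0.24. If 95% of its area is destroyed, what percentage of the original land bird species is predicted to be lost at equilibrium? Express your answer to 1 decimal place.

S_new/S_old = (A_new/A_old)^z = 0.05^0.24
= exp(0.24 × ln 0.05) = exp(0.24 × -2.9957) = exp(-0.7190) ≈ 0.4873
Fraction lost = 1 − 0.4873 = 0.5127

51.3%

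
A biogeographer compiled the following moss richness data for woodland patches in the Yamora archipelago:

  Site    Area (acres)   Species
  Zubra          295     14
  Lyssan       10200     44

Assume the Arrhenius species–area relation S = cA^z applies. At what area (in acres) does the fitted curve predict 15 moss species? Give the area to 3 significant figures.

z = ln(44/14) / ln(10200/295) = 1.1451 / 3.5432 = 0.3232
c = 14 / 295^0.3232 = 14 / 6.284 = 2.228
A = (15/2.228)^(1/0.3232) ⇒ ln A = ln(6.733)/0.3232 = 5.9004
A = e^5.9004 ≈ 365.2 acres

365 acres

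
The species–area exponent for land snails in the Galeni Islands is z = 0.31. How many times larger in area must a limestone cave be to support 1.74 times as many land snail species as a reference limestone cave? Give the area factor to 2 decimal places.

5.97

(A₂/A₁)^0.31 = 1.74, so A₂/A₁ = 1.74^(1/0.31) = 1.74^3.226
ln(A₂/A₁) = ln 1.74 / 0.31 = 0.5539 / 0.31 = 1.7867
A₂/A₁ = e^1.7867 ≈ 5.97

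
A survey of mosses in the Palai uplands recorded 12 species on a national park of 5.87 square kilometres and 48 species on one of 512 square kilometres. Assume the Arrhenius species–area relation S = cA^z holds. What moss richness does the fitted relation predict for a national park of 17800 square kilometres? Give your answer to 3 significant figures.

144

z = ln(48/12) / ln(512/5.87) = 1.3863 / 4.4685 = 0.3102
c = 12 / 5.87^0.3102 = 12 / 1.732 = 6.93
S₃ = 6.93 × 17800^0.3102 = 6.93 × 20.83 ≈ 144.3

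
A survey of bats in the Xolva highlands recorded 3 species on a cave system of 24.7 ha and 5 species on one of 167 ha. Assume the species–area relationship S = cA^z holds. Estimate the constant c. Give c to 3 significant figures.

z = ln(S₂/S₁) / ln(A₂/A₁) = ln(5/3) / ln(167/24.7) = 0.5108 / 1.9112 = 0.2673
c = S₁ / A₁^z = 3 / 24.7^0.2673 = 3 / 2.356 = 1.273

1.27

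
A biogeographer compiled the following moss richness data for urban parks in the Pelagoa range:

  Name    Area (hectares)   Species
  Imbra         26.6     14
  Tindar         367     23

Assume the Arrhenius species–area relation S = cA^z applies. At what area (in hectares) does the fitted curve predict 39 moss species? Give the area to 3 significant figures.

z = ln(23/14) / ln(367/26.6) = 0.4964 / 2.6245 = 0.1892
c = 14 / 26.6^0.1892 = 14 / 1.86 = 7.527
A = (39/7.527)^(1/0.1892) ⇒ ln A = ln(5.182)/0.1892 = 8.6970
A = e^8.6970 ≈ 5985 hectares

5990 hectares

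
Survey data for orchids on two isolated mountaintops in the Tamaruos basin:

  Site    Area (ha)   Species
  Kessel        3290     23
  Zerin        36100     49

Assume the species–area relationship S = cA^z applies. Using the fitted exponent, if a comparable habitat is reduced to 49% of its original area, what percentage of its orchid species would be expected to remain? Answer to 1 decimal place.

z = ln(49/23) / ln(36100/3290) = 0.7563 / 2.3954 = 0.3157
S_new/S_old = (A_new/A_old)^z = 0.49^0.3157 = exp(0.3157 × -0.7133) = 0.7983

79.8%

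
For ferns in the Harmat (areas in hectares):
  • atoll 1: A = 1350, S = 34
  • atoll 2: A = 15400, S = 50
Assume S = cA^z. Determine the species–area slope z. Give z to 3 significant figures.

0.158

Taking logs: ln S = ln c + z ln A, so z = (ln S₂ − ln S₁)/(ln A₂ − ln A₁).
z = ln(50/34) / ln(15400/1350) = ln(1.471) / ln(11.41) = 0.3857 / 2.4343 = 0.1584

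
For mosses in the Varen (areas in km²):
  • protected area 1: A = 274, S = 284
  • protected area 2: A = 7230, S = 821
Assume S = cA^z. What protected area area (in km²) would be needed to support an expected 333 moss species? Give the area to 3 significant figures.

z = ln(821/284) / ln(7230/274) = 1.0615 / 3.2729 = 0.3243
c = 284 / 274^0.3243 = 284 / 6.176 = 45.99
A = (333/45.99)^(1/0.3243) ⇒ ln A = ln(7.241)/0.3243 = 6.1039
A = e^6.1039 ≈ 447.6 km²

448 km²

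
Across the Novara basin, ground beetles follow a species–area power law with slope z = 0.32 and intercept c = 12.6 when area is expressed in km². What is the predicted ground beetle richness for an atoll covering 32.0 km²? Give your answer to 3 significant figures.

S = 12.6 × 32^0.32 = 12.6 × 3.031 ≈ 38.2

38.2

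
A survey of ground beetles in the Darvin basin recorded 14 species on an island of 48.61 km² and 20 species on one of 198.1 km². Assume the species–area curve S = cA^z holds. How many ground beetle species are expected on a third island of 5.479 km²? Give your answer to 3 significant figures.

z = ln(20/14) / ln(198.1/48.61) = 0.3567 / 1.4049 = 0.2539
c = 14 / 48.61^0.2539 = 14 / 2.68 = 5.223
S₃ = 5.223 × 5.479^0.2539 = 5.223 × 1.54 ≈ 8.044

8.04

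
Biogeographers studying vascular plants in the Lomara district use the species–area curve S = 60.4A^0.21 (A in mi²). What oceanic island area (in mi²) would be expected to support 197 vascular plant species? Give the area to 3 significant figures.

279 mi²

197 = 60.4 × A^0.21  ⇒  A^0.21 = 197/60.4 = 3.262
ln A = ln(3.262) / 0.21 = 1.1822 / 0.21 = 5.6296
A = e^5.6296 ≈ 278.5 mi²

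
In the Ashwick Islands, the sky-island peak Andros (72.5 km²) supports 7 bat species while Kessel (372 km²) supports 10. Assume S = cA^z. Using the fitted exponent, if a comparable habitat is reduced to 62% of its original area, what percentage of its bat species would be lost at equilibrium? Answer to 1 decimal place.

z = ln(10/7) / ln(372/72.5) = 0.3567 / 1.6353 = 0.2181
S_new/S_old = (A_new/A_old)^z = 0.62^0.2181 = exp(0.2181 × -0.4780) = 0.901
Fraction lost = 1 − 0.901 = 0.09901

9.9%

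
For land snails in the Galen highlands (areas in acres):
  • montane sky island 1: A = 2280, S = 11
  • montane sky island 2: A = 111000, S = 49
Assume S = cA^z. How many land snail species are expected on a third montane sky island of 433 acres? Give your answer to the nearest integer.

z = ln(49/11) / ln(111000/2280) = 1.4939 / 3.8854 = 0.3845
c = 11 / 2280^0.3845 = 11 / 19.55 = 0.5627
S₃ = 0.5627 × 433^0.3845 = 0.5627 × 10.32 ≈ 5.808

6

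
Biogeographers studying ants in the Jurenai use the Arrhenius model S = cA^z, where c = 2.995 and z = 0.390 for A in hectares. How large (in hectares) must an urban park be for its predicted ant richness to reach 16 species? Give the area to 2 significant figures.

73 hectares

16 = 2.995 × A^0.39  ⇒  A^0.39 = 16/2.995 = 5.342
ln A = ln(5.342) / 0.39 = 1.6756 / 0.39 = 4.2965
A = e^4.2965 ≈ 73.44 hectares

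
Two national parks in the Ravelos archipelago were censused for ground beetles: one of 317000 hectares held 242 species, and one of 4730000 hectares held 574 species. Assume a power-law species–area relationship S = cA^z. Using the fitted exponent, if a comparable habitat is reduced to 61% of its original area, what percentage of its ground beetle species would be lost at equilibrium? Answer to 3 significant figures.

z = ln(574/242) / ln(4730000/317000) = 0.8637 / 2.7028 = 0.3196
S_new/S_old = (A_new/A_old)^z = 0.61^0.3196 = exp(0.3196 × -0.4943) = 0.8539
Fraction lost = 1 − 0.8539 = 0.1461

14.6%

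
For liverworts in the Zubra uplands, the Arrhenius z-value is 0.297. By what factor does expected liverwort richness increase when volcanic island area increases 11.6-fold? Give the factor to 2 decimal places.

S₂/S₁ = (A₂/A₁)^z = 11.6^0.297
ln(S₂/S₁) = 0.297 × ln 11.6 = 0.297 × 2.4510 = 0.7279
S₂/S₁ = e^0.7279 ≈ 2.071

2.07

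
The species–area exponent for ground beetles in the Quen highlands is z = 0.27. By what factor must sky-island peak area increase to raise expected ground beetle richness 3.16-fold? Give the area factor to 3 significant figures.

70.9

(A₂/A₁)^0.27 = 3.16, so A₂/A₁ = 3.16^(1/0.27) = 3.16^3.704
ln(A₂/A₁) = ln 3.16 / 0.27 = 1.1506 / 0.27 = 4.2614
A₂/A₁ = e^4.2614 ≈ 70.91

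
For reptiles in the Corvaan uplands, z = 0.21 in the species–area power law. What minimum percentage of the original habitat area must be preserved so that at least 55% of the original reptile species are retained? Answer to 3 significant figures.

5.80%

Need (A_new/A_old)^0.21 = 0.55, so A_new/A_old = 0.55^(1/0.21) = 0.55^4.762
ln(A_new/A_old) = ln 0.55 / 0.21 = -0.5978 / 0.21 = -2.8468
A_new/A_old = e^-2.8468 ≈ 0.05803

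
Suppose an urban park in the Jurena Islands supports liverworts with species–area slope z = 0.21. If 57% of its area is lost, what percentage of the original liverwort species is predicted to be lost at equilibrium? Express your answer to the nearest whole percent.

16%

S_new/S_old = (A_new/A_old)^z = 0.43^0.21
= exp(0.21 × ln 0.43) = exp(0.21 × -0.8440) = exp(-0.1772) ≈ 0.8376
Fraction lost = 1 − 0.8376 = 0.1624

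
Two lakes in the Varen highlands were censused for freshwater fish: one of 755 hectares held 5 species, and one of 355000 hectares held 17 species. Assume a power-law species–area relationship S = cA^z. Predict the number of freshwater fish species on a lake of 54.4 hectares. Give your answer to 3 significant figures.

2.96

z = ln(17/5) / ln(355000/755) = 1.2238 / 6.1532 = 0.1989
c = 5 / 755^0.1989 = 5 / 3.736 = 1.338
S₃ = 1.338 × 54.4^0.1989 = 1.338 × 2.214 ≈ 2.963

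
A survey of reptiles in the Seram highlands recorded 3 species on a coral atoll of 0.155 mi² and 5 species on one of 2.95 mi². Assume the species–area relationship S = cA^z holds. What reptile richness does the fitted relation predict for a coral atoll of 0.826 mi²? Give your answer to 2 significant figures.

z = ln(5/3) / ln(2.95/0.155) = 0.5108 / 2.9461 = 0.1734
c = 3 / 0.155^0.1734 = 3 / 0.7238 = 4.145
S₃ = 4.145 × 0.826^0.1734 = 4.145 × 0.9674 ≈ 4.01

4.0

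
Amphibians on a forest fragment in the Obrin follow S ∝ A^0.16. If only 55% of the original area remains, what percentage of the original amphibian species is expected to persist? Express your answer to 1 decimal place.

S_new/S_old = (A_new/A_old)^z = 0.55^0.16
= exp(0.16 × ln 0.55) = exp(0.16 × -0.5978) = exp(-0.0957) ≈ 0.9088

90.9%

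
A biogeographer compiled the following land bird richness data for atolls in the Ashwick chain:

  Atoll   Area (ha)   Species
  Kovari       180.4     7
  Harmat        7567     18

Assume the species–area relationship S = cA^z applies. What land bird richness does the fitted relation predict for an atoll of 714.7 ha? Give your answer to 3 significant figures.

9.91

z = ln(18/7) / ln(7567/180.4) = 0.9445 / 3.7364 = 0.2528
c = 7 / 180.4^0.2528 = 7 / 3.718 = 1.883
S₃ = 1.883 × 714.7^0.2528 = 1.883 × 5.266 ≈ 9.914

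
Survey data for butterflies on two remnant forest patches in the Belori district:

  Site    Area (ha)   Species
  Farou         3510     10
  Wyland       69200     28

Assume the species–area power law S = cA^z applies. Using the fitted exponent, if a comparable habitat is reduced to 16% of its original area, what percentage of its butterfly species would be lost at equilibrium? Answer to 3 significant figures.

46.9%

z = ln(28/10) / ln(69200/3510) = 1.0296 / 2.9814 = 0.3453
S_new/S_old = (A_new/A_old)^z = 0.16^0.3453 = exp(0.3453 × -1.8326) = 0.5311
Fraction lost = 1 − 0.5311 = 0.4689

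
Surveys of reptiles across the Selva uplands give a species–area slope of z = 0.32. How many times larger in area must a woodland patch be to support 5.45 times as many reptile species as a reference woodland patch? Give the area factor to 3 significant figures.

200

(A₂/A₁)^0.32 = 5.45, so A₂/A₁ = 5.45^(1/0.32) = 5.45^3.125
ln(A₂/A₁) = ln 5.45 / 0.32 = 1.6956 / 0.32 = 5.2988
A₂/A₁ = e^5.2988 ≈ 200.1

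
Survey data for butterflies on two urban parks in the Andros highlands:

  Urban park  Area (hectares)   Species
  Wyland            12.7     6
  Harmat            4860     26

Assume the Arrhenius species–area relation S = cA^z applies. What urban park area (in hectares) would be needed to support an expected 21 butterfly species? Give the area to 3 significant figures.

z = ln(26/6) / ln(4860/12.7) = 1.4663 / 5.9472 = 0.2466
c = 6 / 12.7^0.2466 = 6 / 1.871 = 3.206
A = (21/3.206)^(1/0.2466) ⇒ ln A = ln(6.55)/0.2466 = 7.6226
A = e^7.6226 ≈ 2044 hectares

2040 hectares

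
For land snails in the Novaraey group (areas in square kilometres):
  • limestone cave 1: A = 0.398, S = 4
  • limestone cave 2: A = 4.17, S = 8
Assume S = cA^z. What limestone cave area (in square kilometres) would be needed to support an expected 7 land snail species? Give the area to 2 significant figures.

2.7 square kilometres

z = ln(8/4) / ln(4.17/0.398) = 0.6931 / 2.3492 = 0.2951
c = 4 / 0.398^0.2951 = 4 / 0.762 = 5.249
A = (7/5.249)^(1/0.2951) ⇒ ln A = ln(1.333)/0.2951 = 0.9754
A = e^0.9754 ≈ 2.652 square kilometres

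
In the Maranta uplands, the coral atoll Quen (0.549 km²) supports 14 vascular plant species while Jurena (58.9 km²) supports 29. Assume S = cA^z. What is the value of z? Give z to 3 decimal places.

0.156

Taking logs: ln S = ln c + z ln A, so z = (ln S₂ − ln S₁)/(ln A₂ − ln A₁).
z = ln(29/14) / ln(58.9/0.549) = ln(2.071) / ln(107.3) = 0.7282 / 4.6755 = 0.1558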